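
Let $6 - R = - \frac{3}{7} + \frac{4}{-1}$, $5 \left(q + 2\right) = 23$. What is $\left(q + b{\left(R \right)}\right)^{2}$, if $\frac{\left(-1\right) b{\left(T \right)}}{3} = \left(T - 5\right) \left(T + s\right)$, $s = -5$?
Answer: $\frac{441966529}{60025} \approx 7363.0$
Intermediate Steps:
$q = \frac{13}{5}$ ($q = -2 + \frac{1}{5} \cdot 23 = -2 + \frac{23}{5} = \frac{13}{5} \approx 2.6$)
$R = \frac{73}{7}$ ($R = 6 - \left(- \frac{3}{7} + \frac{4}{-1}\right) = 6 - \left(\left(-3\right) \frac{1}{7} + 4 \left(-1\right)\right) = 6 - \left(- \frac{3}{7} - 4\right) = 6 - - \frac{31}{7} = 6 + \frac{31}{7} = \frac{73}{7} \approx 10.429$)
$b{\left(T \right)} = - 3 \left(-5 + T\right)^{2}$ ($b{\left(T \right)} = - 3 \left(T - 5\right) \left(T - 5\right) = - 3 \left(-5 + T\right) \left(-5 + T\right) = - 3 \left(-5 + T\right)^{2}$)
$\left(q + b{\left(R \right)}\right)^{2} = \left(\frac{13}{5} - \left(- \frac{1665}{7} + \frac{15987}{49}\right)\right)^{2} = \left(\frac{13}{5} - \frac{4332}{49}\right)^{2} = \left(- \frac{21023}{245}\right)^{2} = \frac{441966529}{60025}$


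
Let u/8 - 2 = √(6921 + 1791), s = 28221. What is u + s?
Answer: 28237 + 528*√2 ≈ 28984.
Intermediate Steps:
u = 16 + 528*√2 (u = 16 + 8*√(6921 + 1791) = 16 + 8*√8712 = 16 + 8*(66*√2) = 16 + 528*√2 ≈ 762.71)
u + s = (16 + 528*√2) + 28221 = 28237 + 528*√2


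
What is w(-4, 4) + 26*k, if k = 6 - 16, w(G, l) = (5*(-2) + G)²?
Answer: -64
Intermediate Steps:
w(G, l) = (-10 + G)²
k = -10
w(-4, 4) + 26*k = (-10 - 4)² + 26*(-10) = (-14)² - 260 = 196 - 260 = -64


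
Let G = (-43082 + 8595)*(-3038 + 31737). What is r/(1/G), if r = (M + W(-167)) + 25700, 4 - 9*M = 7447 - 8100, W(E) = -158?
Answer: -25352251908995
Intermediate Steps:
G = -989742413 (G = -34487*28699 = -989742413)
M = 73 (M = 4/9 - (7447 - 8100)/9 = 4/9 - 1/9*(-653) = 4/9 + 653/9 = 73)
r = 25615 (r = (73 - 158) + 25700 = -85 + 25700 = 25615)
r/(1/G) = 25615/(1/(-989742413)) = 25615/(-1/989742413) = 25615*(-989742413) = -25352251908995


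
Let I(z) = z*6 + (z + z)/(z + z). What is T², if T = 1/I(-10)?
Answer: 1/3481 ≈ 0.00028727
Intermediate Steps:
I(z) = 1 + 6*z (I(z) = 6*z + (2*z)/((2*z)) = 6*z + (2*z)*(1/(2*z)) = 6*z + 1 = 1 + 6*z)
T = -1/59 (T = 1/(1 + 6*(-10)) = 1/(1 - 60) = 1/(-59) = -1/59 ≈ -0.016949)
T² = (-1/59)² = 1/3481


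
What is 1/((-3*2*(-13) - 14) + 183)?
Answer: 1/247 ≈ 0.0040486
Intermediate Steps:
1/((-3*2*(-13) - 14) + 183) = 1/((-6*(-13) - 14) + 183) = 1/((78 - 14) + 183) = 1/(64 + 183) = 1/247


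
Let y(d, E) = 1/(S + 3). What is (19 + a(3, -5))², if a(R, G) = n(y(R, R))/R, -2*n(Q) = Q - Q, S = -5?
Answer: 361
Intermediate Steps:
y(d, E) = -½ (y(d, E) = 1/(-5 + 3) = 1/(-2) = -½)
n(Q) = 0 (n(Q) = -(Q - Q)/2 = -½*0 = 0)
a(R, G) = 0 (a(R, G) = 0/R = 0)
(19 + a(3, -5))² = (19 + 0)² = 19² = 361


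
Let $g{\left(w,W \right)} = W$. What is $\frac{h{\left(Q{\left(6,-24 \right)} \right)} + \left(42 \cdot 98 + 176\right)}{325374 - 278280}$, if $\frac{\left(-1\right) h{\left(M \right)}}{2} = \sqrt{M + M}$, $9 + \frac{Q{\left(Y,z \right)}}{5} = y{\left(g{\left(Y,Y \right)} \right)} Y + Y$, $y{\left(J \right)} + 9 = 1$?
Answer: $\frac{2146}{23547} - \frac{i \sqrt{510}}{23547} \approx 0.091137 - 0.00095907 i$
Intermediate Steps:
$y{\left(J \right)} = -8$ ($y{\left(J \right)} = -9 + 1 = -8$)
$Q{\left(Y,z \right)} = -45 - 35 Y$ ($Q{\left(Y,z \right)} = -45 + 5 \left(- 8 Y + Y\right) = -45 + 5 \left(- 7 Y\right) = -45 - 35 Y$)
$h{\left(M \right)} = - 2 \sqrt{2} \sqrt{M}$ ($h{\left(M \right)} = - 2 \sqrt{M + M} = - 2 \sqrt{2 M} = - 2 \sqrt{2} \sqrt{M}$)
$\frac{h{\left(Q{\left(6,-24 \right)} \right)} + \left(42 \cdot 98 + 176\right)}{325374 - 278280} = \frac{- 2 \sqrt{2} \sqrt{-45 - 210} + \left(42 \cdot 98 + 176\right)}{325374 - 278280} = \frac{- 2 \sqrt{2} \sqrt{-45 - 210} + \left(4116 + 176\right)}{47094} = \left(- 2 \sqrt{2} \sqrt{-255} + 4292\right) \frac{1}{47094} = \left(- 2 \sqrt{2} i \sqrt{255} + 4292\right) \frac{1}{47094} = \left(- 2 i \sqrt{510} + 4292\right) \frac{1}{47094} = \left(4292 - 2 i \sqrt{510}\right) \frac{1}{47094} = \frac{2146}{23547} - \frac{i \sqrt{510}}{23547}$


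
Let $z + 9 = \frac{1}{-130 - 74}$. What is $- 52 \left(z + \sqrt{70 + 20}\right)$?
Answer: $\frac{23881}{51} - 156 \sqrt{10} \approx -25.06$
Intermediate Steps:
$z = - \frac{1837}{204}$ ($z = -9 + \frac{1}{-130 - 74} = -9 + \frac{1}{-204} = -9 - \frac{1}{204} = - \frac{1837}{204} \approx -9.0049$)
$- 52 \left(z + \sqrt{70 + 20}\right) = - 52 \left(- \frac{1837}{204} + \sqrt{70 + 20}\right) = - 52 \left(- \frac{1837}{204} + \sqrt{90}\right) = - 52 \left(- \frac{1837}{204} + 3 \sqrt{10}\right) = \frac{23881}{51} - 156 \sqrt{10}$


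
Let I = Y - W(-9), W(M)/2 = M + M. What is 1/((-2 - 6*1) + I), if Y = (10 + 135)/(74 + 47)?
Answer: 121/3533 ≈ 0.034249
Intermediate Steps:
W(M) = 4*M (W(M) = 2*(M + M) = 2*(2*M) = 4*M)
Y = 145/121 ≈ 1.1983
I = 4501/121 (I = 145/121 - 4*(-9) = 145/121 - 1*(-36) = 145/121 + 36 = 4501/121 ≈ 37.198)
1/((-2 - 6*1) + I) = 1/((-2 - 6*1) + 4501/121) = 1/((-2 - 6) + 4501/121) = 1/(-8 + 4501/121) = 1/(3533/121) = 121/3533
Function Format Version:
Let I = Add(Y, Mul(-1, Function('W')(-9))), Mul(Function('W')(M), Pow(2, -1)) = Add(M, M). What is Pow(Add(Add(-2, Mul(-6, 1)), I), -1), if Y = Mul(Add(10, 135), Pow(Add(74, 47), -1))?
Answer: Rational(121, 3533) ≈ 0.034249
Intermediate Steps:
Function('W')(M) = Mul(4, M) (Function('W')(M) = Mul(2, Add(M, M)) = Mul(2, Mul(2, M)) = Mul(4, M))
Y = Rational(145, 121) (Y = Mul(145, Pow(121, -1)) = Mul(145, Rational(1, 121)) = Rational(145, 121) ≈ 1.1983)
I = Rational(4501, 121) (I = Add(Rational(145, 121), Mul(-1, Mul(4, -9))) = Add(Rational(145, 121), Mul(-1, -36)) = Add(Rational(145, 121), 36) = Rational(4501, 121) ≈ 37.198)
Pow(Add(Add(-2, Mul(-6, 1)), I), -1) = Pow(Add(Add(-2, Mul(-6, 1)), Rational(4501, 121)), -1) = Pow(Add(Add(-2, -6), Rational(4501, 121)), -1) = Pow(Add(-8, Rational(4501, 121)), -1) = Pow(Rational(3533, 121), -1) = Rational(121, 3533)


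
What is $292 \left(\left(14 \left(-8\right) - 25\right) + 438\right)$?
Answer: $87892$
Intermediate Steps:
$292 \left(\left(14 \left(-8\right) - 25\right) + 438\right) = 292 \left(\left(-112 - 25\right) + 438\right) = 292 \left(-137 + 438\right) = 292 \cdot 301 = 87892$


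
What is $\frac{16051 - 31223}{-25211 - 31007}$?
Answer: $\frac{7586}{28109} \approx 0.26988$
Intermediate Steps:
$\frac{16051 - 31223}{-25211 - 31007} = - \frac{15172}{-56218} = \left(-15172\right) \left(- \frac{1}{56218}\right) = \frac{7586}{28109}$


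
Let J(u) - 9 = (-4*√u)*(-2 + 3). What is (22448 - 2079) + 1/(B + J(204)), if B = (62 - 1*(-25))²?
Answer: 194940904693/9570470 + 2*√51/14355705 ≈ 20369.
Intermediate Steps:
J(u) = 9 - 4*√u (J(u) = 9 + (-4*√u)*(-2 + 3) = 9 - 4*√u*1 = 9 - 4*√u)
B = 7569 (B = (62 + 25)² = 87² = 7569)
(22448 - 2079) + 1/(B + J(204)) = (22448 - 2079) + 1/(7569 + (9 - 8*√51)) = 20369 + 1/(7569 + (9 - 8*√51)) = 20369 + 1/(7578 - 8*√51)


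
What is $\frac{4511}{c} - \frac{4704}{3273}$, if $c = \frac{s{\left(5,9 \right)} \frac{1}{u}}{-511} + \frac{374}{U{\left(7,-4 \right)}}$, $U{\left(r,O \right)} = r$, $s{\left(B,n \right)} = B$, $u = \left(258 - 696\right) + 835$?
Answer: $\frac{981414765415}{11825227899} \approx 82.993$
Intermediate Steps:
$u = 397$ ($u = -438 + 835 = 397$)
$c = \frac{10838889}{202867}$ ($c = \frac{5 \cdot \frac{1}{397}}{-511} + \frac{374}{7} = 5 \cdot \frac{1}{397} \left(- \frac{1}{511}\right) + 374 \cdot \frac{1}{7} = \frac{5}{397} \left(- \frac{1}{511}\right) + \frac{374}{7} = - \frac{5}{202867} + \frac{374}{7} = \frac{10838889}{202867} \approx 53.429$)
$\frac{4511}{c} - \frac{4704}{3273} = \frac{4511}{\frac{10838889}{202867}} - \frac{4704}{3273} = 4511 \cdot \frac{202867}{10838889} - \frac{1568}{1091} = \frac{915133037}{10838889} - \frac{1568}{1091} = \frac{981414765415}{11825227899}$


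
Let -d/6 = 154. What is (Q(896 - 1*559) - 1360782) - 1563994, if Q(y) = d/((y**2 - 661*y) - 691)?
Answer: -4173655340/1427 ≈ -2.9248e+6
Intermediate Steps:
d = -924 (d = -6*154 = -924)
Q(y) = -924/(-691 + y**2 - 661*y) (Q(y) = -924/((y**2 - 661*y) - 691) = -924/(-691 + y**2 - 661*y))
(Q(896 - 1*559) - 1360782) - 1563994 = (924/(691 - (896 - 1*559)**2 + 661*(896 - 1*559)) - 1360782) - 1563994 = (924/(691 - (896 - 559)**2 + 661*(896 - 559)) - 1360782) - 1563994 = (924/(691 - 1*337**2 + 661*337) - 1360782) - 1563994 = (924/(691 - 1*113569 + 222757) - 1360782) - 1563994 = (924/(691 - 113569 + 222757) - 1360782) - 1563994 = (924/109879 - 1360782) - 1563994 = (924*(1/109879) - 1360782) - 1563994 = (12/1427 - 1360782) - 1563994 = -1941835902/1427 - 1563994 = -4173655340/1427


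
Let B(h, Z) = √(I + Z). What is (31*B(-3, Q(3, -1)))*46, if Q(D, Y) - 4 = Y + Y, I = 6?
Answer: 2852*√2 ≈ 4033.3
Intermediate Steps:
Q(D, Y) = 4 + 2*Y (Q(D, Y) = 4 + (Y + Y) = 4 + 2*Y)
B(h, Z) = √(6 + Z)
(31*B(-3, Q(3, -1)))*46 = (31*√(6 + (4 + 2*(-1))))*46 = (31*√(6 + (4 - 2)))*46 = (31*√(6 + 2))*46 = (31*√8)*46 = (31*(2*√2))*46 = (62*√2)*46 = 2852*√2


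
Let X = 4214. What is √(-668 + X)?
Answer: 3*√394 ≈ 59.548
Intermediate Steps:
√(-668 + X) = √(-668 + 4214) = √3546 = 3*√394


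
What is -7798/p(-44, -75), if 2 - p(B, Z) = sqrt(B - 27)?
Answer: -15596/75 - 7798*I*sqrt(71)/75 ≈ -207.95 - 876.09*I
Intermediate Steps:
p(B, Z) = 2 - sqrt(-27 + B) (p(B, Z) = 2 - sqrt(B - 27) = 2 - sqrt(-27 + B))
-7798/p(-44, -75) = -7798/(2 - sqrt(-27 - 44)) = -7798/(2 - sqrt(-71)) = -7798/(2 - I*sqrt(71))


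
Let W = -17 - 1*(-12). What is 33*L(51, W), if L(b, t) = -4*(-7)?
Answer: 924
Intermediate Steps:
W = -5 (W = -17 + 12 = -5)
L(b, t) = 28
33*L(51, W) = 33*28 = 924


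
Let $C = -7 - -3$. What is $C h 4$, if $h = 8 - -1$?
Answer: $-144$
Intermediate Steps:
$C = -4$ ($C = -7 + 3 = -4$)
$h = 9$ ($h = 8 + 1 = 9$)
$C h 4 = \left(-4\right) 9 \cdot 4 = \left(-36\right) 4 = -144$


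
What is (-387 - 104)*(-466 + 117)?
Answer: 171359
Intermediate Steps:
(-387 - 104)*(-466 + 117) = -491*(-349) = 171359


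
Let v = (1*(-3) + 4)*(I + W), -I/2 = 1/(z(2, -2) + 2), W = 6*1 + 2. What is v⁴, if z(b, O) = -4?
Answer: 6561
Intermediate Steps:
W = 8 (W = 6 + 2 = 8)
I = 1 (I = -2/(-4 + 2) = -2/(-2) = -2*(-½) = 1)
v = 9 (v = (1*(-3) + 4)*(1 + 8) = (-3 + 4)*9 = 1*9 = 9)
v⁴ = 9⁴ = 6561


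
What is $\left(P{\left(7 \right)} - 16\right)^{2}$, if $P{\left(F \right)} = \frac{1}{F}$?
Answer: $\frac{12321}{49} \approx 251.45$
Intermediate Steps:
$\left(P{\left(7 \right)} - 16\right)^{2} = \left(\frac{1}{7} - 16\right)^{2} = \left(- \frac{111}{7}\right)^{2} = \frac{12321}{49}$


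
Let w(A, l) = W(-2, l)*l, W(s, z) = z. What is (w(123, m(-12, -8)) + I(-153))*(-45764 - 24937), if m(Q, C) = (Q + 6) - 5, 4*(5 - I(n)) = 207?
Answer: -20998197/4 ≈ -5.2496e+6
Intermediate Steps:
I(n) = -187/4 (I(n) = 5 - ¼*207 = 5 - 207/4 = -187/4)
m(Q, C) = 1 + Q (m(Q, C) = (6 + Q) - 5 = 1 + Q)
w(A, l) = l² (w(A, l) = l*l = l²)
(w(123, m(-12, -8)) + I(-153))*(-45764 - 24937) = ((1 - 12)² - 187/4)*(-45764 - 24937) = ((-11)² - 187/4)*(-70701) = (121 - 187/4)*(-70701) = (297/4)*(-70701) = -20998197/4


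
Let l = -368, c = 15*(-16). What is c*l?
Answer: 88320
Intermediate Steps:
c = -240
c*l = -240*(-368) = 88320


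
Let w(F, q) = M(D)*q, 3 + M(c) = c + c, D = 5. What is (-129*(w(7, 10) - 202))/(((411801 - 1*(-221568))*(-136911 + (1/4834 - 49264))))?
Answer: -831448/5757707743719 ≈ -1.4441e-7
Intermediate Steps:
M(c) = -3 + 2*c (M(c) = -3 + (c + c) = -3 + 2*c)
w(F, q) = 7*q (w(F, q) = (-3 + 2*5)*q = (-3 + 10)*q = 7*q)
(-129*(w(7, 10) - 202))/(((411801 - 1*(-221568))*(-136911 + (1/4834 - 49264)))) = (-129*(7*10 - 202))/(((411801 - 1*(-221568))*(-136911 + (1/4834 - 49264)))) = (-129*(70 - 202))/(((411801 + 221568)*(-136911 + (1/4834 - 49264)))) = (-129*(-132))/((633369*(-136911 - 238142175/4834))) = 17028/((633369*(-899969949/4834))) = 17028/(-570013066628181/4834) = 17028*(-4834/570013066628181) = -831448/5757707743719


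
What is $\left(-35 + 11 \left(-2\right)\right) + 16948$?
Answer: $16891$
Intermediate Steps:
$\left(-35 + 11 \left(-2\right)\right) + 16948 = \left(-35 - 22\right) + 16948 = -57 + 16948 = 16891$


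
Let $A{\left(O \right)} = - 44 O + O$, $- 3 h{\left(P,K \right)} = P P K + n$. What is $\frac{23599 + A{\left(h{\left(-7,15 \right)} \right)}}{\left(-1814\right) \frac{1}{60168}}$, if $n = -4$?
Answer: $- \frac{1025162440}{907} \approx -1.1303 \cdot 10^{6}$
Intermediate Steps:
$h{\left(P,K \right)} = \frac{4}{3} - \frac{K P^{2}}{3}$ ($h{\left(P,K \right)} = - \frac{P P K - 4}{3} = - \frac{P^{2} K - 4}{3} = - \frac{K P^{2} - 4}{3} = - \frac{-4 + K P^{2}}{3} = \frac{4}{3} - \frac{K P^{2}}{3}$)
$A{\left(O \right)} = - 43 O$
$\frac{23599 + A{\left(h{\left(-7,15 \right)} \right)}}{\left(-1814\right) \frac{1}{60168}} = \frac{23599 - 43 \left(\frac{4}{3} - 5 \left(-7\right)^{2}\right)}{\left(-1814\right) \frac{1}{60168}} = \frac{23599 - 43 \left(\frac{4}{3} - 5 \cdot 49\right)}{\left(-1814\right) \frac{1}{60168}} = \frac{23599 - 43 \left(\frac{4}{3} - 245\right)}{- \frac{907}{30084}} = \left(23599 - - \frac{31433}{3}\right) \left(- \frac{30084}{907}\right) = \left(23599 + \frac{31433}{3}\right) \left(- \frac{30084}{907}\right) = \frac{102230}{3} \left(- \frac{30084}{907}\right) = - \frac{1025162440}{907}$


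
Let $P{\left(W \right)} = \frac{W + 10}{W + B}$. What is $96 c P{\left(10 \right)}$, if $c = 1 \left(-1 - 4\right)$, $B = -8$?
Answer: $-4800$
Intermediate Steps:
$c = -5$ ($c = 1 \left(-5\right) = -5$)
$P{\left(W \right)} = \frac{10 + W}{-8 + W}$ ($P{\left(W \right)} = \frac{W + 10}{W - 8} = \frac{10 + W}{-8 + W}$)
$96 c P{\left(10 \right)} = 96 \left(-5\right) \frac{10 + 10}{-8 + 10} = - 480 \cdot \frac{1}{2} \cdot 20 = \left(-480\right) 10 = -4800$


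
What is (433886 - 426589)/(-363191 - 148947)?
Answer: -7297/512138 ≈ -0.014248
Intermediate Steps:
(433886 - 426589)/(-363191 - 148947) = 7297/(-512138) = 7297*(-1/512138) = -7297/512138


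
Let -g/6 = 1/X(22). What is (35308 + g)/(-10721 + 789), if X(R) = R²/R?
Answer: -388385/109252 ≈ -3.5549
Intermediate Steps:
X(R) = R
g = -3/11 (g = -6/22 = -6*1/22 = -3/11 ≈ -0.27273)
(35308 + g)/(-10721 + 789) = (35308 - 3/11)/(-10721 + 789) = (388385/11)/(-9932) = (388385/11)*(-1/9932) = -388385/109252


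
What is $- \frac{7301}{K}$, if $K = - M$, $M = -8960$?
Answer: $- \frac{1043}{1280} \approx -0.81484$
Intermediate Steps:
$K = 8960$ ($K = \left(-1\right) \left(-8960\right) = 8960$)
$- \frac{7301}{K} = - \frac{7301}{8960} = \left(-7301\right) \frac{1}{8960} = - \frac{1043}{1280}$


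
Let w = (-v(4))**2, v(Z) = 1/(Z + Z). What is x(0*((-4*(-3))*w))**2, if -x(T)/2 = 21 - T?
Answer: 1764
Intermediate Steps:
v(Z) = 1/(2*Z)
w = 1/64 (w = (-1/(2*4))**2 = (-1*1/8)**2 = (-1/8)**2 = 1/64 ≈ 0.015625)
x(T) = -42 + 2*T (x(T) = -2*(21 - T) = -42 + 2*T)
x(0*((-4*(-3))*w))**2 = (-42 + 2*(0*(-4*(-3)*(1/64))))**2 = (-42 + 2*(0*(12*(1/64))))**2 = (-42 + 2*(0*(3/16)))**2 = (-42 + 2*0)**2 = (-42 + 0)**2 = (-42)**2 = 1764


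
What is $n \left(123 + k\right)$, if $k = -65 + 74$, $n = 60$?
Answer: $7920$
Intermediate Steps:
$k = 9$
$n \left(123 + k\right) = 60 \left(123 + 9\right) = 60 \cdot 132 = 7920$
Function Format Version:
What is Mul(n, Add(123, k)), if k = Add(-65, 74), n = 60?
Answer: 7920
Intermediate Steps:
k = 9
Mul(n, Add(123, k)) = Mul(60, Add(123, 9)) = Mul(60, 132) = 7920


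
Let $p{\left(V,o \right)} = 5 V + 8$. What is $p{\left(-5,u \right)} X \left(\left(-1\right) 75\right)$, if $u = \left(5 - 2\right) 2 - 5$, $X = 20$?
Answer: $25500$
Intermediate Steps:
$u = 1$ ($u = 3 \cdot 2 - 5 = 6 - 5 = 1$)
$p{\left(V,o \right)} = 8 + 5 V$
$p{\left(-5,u \right)} X \left(\left(-1\right) 75\right) = \left(8 + 5 \left(-5\right)\right) 20 \left(\left(-1\right) 75\right) = \left(8 - 25\right) 20 \left(-75\right) = \left(-17\right) 20 \left(-75\right) = \left(-340\right) \left(-75\right) = 25500$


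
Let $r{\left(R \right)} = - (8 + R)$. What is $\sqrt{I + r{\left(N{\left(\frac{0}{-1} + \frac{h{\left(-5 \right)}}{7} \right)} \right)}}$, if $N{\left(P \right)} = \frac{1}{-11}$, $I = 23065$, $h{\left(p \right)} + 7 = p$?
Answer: $\frac{2 \sqrt{697477}}{11} \approx 151.85$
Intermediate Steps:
$h{\left(p \right)} = -7 + p$
$N{\left(P \right)} = - \frac{1}{11}$
$r{\left(R \right)} = -8 - R$
$\sqrt{I + r{\left(N{\left(\frac{0}{-1} + \frac{h{\left(-5 \right)}}{7} \right)} \right)}} = \sqrt{23065 - \frac{87}{11}} = \sqrt{\frac{253628}{11}} = \frac{2 \sqrt{697477}}{11}$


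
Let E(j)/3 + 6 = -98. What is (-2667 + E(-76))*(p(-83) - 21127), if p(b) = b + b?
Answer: 63431847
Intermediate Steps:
E(j) = -312 (E(j) = -18 + 3*(-98) = -18 - 294 = -312)
p(b) = 2*b
(-2667 + E(-76))*(p(-83) - 21127) = (-2667 - 312)*(2*(-83) - 21127) = -2979*(-166 - 21127) = -2979*(-21293) = 63431847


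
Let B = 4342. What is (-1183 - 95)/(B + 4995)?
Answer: -1278/9337 ≈ -0.13687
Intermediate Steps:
(-1183 - 95)/(B + 4995) = (-1183 - 95)/(4342 + 4995) = -1278/9337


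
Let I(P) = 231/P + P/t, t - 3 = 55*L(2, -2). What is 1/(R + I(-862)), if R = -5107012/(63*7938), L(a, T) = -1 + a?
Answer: -6250674906/158405569375 ≈ -0.039460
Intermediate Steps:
t = 58 (t = 3 + 55*(-1 + 2) = 3 + 55*1 = 3 + 55 = 58)
I(P) = 231/P + P/58
R = -2553506/250047 (R = -5107012/500094 = -5107012*1/500094 = -2553506/250047 ≈ -10.212)
1/(R + I(-862)) = 1/(-2553506/250047 + (231/(-862) + (1/58)*(-862))) = 1/(-2553506/250047 + (231*(-1/862) - 431/29)) = 1/(-2553506/250047 + (-231/862 - 431/29)) = 1/(-2553506/250047 - 378221/24998) = 1/(-158405569375/6250674906) = -6250674906/158405569375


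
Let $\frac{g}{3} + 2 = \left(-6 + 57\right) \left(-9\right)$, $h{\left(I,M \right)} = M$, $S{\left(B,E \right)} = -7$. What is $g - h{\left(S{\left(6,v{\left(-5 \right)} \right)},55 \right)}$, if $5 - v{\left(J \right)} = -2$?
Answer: $-1438$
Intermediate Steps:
$v{\left(J \right)} = 7$ ($v{\left(J \right)} = 5 - -2 = 5 + 2 = 7$)
$g = -1383$ ($g = -6 + 3 \left(-6 + 57\right) \left(-9\right) = -6 + 3 \cdot 51 \left(-9\right) = -6 + 3 \left(-459\right) = -6 - 1377 = -1383$)
$g - h{\left(S{\left(6,v{\left(-5 \right)} \right)},55 \right)} = -1383 - 55 = -1438$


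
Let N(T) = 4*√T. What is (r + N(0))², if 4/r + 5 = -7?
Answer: ⅑ ≈ 0.11111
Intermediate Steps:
r = -⅓ (r = 4/(-5 - 7) = 4/(-12) = 4*(-1/12) = -⅓ ≈ -0.33333)
(r + N(0))² = (-⅓ + 4*√0)² = (-⅓ + 4*0)² = (-⅓ + 0)² = (-⅓)² = ⅑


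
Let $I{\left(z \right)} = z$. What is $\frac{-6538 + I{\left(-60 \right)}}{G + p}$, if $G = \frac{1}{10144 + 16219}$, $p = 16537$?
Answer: $- \frac{86971537}{217982466} \approx -0.39898$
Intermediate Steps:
$G = \frac{1}{26363} \approx 3.7932 \cdot 10^{-5}$
$\frac{-6538 + I{\left(-60 \right)}}{G + p} = \frac{-6538 - 60}{\frac{1}{26363} + 16537} = - \frac{6598}{\frac{435964932}{26363}} = \left(-6598\right) \frac{26363}{435964932} = - \frac{86971537}{217982466}$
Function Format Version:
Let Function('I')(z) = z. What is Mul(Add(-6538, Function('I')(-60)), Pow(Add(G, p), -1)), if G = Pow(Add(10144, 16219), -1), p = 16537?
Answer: Rational(-86971537, 217982466) ≈ -0.39898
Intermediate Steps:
G = Rational(1, 26363) (G = Pow(26363, -1) = Rational(1, 26363) ≈ 3.7932e-5)
Mul(Add(-6538, Function('I')(-60)), Pow(Add(G, p), -1)) = Mul(Add(-6538, -60), Pow(Add(Rational(1, 26363), 16537), -1)) = Mul(-6598, Pow(Rational(435964932, 26363), -1)) = Mul(-6598, Rational(26363, 435964932)) = Rational(-86971537, 217982466)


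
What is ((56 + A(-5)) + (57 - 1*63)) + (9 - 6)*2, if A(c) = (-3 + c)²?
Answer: 120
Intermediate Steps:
((56 + A(-5)) + (57 - 1*63)) + (9 - 6)*2 = ((56 + (-3 - 5)²) + (57 - 1*63)) + (9 - 6)*2 = ((56 + (-8)²) + (57 - 63)) + 3*2 = ((56 + 64) - 6) + 6 = (120 - 6) + 6 = 114 + 6 = 120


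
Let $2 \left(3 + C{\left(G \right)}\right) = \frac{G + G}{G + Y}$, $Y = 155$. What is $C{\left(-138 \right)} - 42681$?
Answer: $- \frac{725766}{17} \approx -42692.0$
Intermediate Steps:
$C{\left(G \right)} = -3 + \frac{G}{155 + G}$ ($C{\left(G \right)} = -3 + \frac{\left(G + G\right) \frac{1}{G + 155}}{2} = -3 + \frac{2 G \frac{1}{155 + G}}{2} = -3 + \frac{G}{155 + G}$)
$C{\left(-138 \right)} - 42681 = \frac{-465 - -276}{155 - 138} - 42681 = \frac{-465 + 276}{17} - 42681 = \frac{1}{17} \left(-189\right) - 42681 = - \frac{189}{17} - 42681 = - \frac{725766}{17}$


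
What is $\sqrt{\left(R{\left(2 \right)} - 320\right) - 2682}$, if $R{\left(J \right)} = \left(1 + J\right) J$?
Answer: $2 i \sqrt{749} \approx 54.736 i$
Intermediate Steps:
$R{\left(J \right)} = J \left(1 + J\right)$
$\sqrt{\left(R{\left(2 \right)} - 320\right) - 2682} = \sqrt{\left(2 \left(1 + 2\right) - 320\right) - 2682} = \sqrt{\left(2 \cdot 3 - 320\right) - 2682} = \sqrt{\left(6 - 320\right) - 2682} = \sqrt{-314 - 2682} = \sqrt{-2996} = 2 i \sqrt{749}$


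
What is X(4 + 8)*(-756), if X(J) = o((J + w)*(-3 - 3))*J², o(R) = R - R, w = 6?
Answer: 0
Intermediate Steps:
o(R) = 0
X(J) = 0 (X(J) = 0*J² = 0)
X(4 + 8)*(-756) = 0*(-756) = 0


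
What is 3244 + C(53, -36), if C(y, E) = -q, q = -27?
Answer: 3271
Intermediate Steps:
C(y, E) = 27 (C(y, E) = -1*(-27) = 27)
3244 + C(53, -36) = 3244 + 27 = 3271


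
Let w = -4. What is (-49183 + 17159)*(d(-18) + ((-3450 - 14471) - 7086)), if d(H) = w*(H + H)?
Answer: 796212712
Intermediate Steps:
d(H) = -8*H (d(H) = -4*(H + H) = -8*H)
(-49183 + 17159)*(d(-18) + ((-3450 - 14471) - 7086)) = (-49183 + 17159)*(-8*(-18) + ((-3450 - 14471) - 7086)) = -32024*(144 + (-17921 - 7086)) = -32024*(144 - 25007) = -32024*(-24863) = 796212712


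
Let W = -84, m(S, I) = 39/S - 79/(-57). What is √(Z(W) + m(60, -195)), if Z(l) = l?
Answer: I*√26630115/570 ≈ 9.0534*I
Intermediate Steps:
m(S, I) = 79/57 + 39/S (m(S, I) = 39/S - 79*(-1/57) = 39/S + 79/57 = 79/57 + 39/S)
√(Z(W) + m(60, -195)) = √(-84 + (79/57 + 39/60)) = √(-84 + (79/57 + 39*(1/60))) = √(-84 + (79/57 + 13/20)) = √(-84 + 2321/1140) = √(-93439/1140) = I*√26630115/570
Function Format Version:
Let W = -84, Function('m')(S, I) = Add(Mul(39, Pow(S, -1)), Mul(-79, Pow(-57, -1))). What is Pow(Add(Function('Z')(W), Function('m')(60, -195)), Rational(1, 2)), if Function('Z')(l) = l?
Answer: Mul(Rational(1, 570), I, Pow(26630115, Rational(1, 2))) ≈ Mul(9.0534, I)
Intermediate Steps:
Function('m')(S, I) = Add(Rational(79, 57), Mul(39, Pow(S, -1))) (Function('m')(S, I) = Add(Mul(39, Pow(S, -1)), Mul(-79, Rational(-1, 57))) = Add(Mul(39, Pow(S, -1)), Rational(79, 57)) = Add(Rational(79, 57), Mul(39, Pow(S, -1))))
Pow(Add(Function('Z')(W), Function('m')(60, -195)), Rational(1, 2)) = Pow(Add(-84, Add(Rational(79, 57), Mul(39, Pow(60, -1)))), Rational(1, 2)) = Pow(Add(-84, Add(Rational(79, 57), Mul(39, Rational(1, 60)))), Rational(1, 2)) = Pow(Add(-84, Add(Rational(79, 57), Rational(13, 20))), Rational(1, 2)) = Pow(Add(-84, Rational(2321, 1140)), Rational(1, 2)) = Pow(Rational(-93439, 1140), Rational(1, 2)) = Mul(Rational(1, 570), I, Pow(26630115, Rational(1, 2)))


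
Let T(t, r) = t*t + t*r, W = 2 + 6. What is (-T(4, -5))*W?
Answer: 32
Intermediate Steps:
W = 8
T(t, r) = t² + r*t
(-T(4, -5))*W = -4*(-5 + 4)*8 = -4*(-1)*8 = -1*(-4)*8 = 4*8 = 32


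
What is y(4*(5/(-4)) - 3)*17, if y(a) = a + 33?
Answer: 425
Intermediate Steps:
y(a) = 33 + a
y(4*(5/(-4)) - 3)*17 = (33 + (4*(5/(-4)) - 3))*17 = (33 + (4*(5*(-1/4)) - 3))*17 = (33 + (4*(-5/4) - 3))*17 = (33 + (-5 - 3))*17 = (33 - 8)*17 = 25*17 = 425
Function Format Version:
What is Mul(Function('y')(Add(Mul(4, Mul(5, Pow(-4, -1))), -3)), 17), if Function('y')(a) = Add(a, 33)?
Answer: 425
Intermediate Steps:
Function('y')(a) = Add(33, a)
Mul(Function('y')(Add(Mul(4, Mul(5, Pow(-4, -1))), -3)), 17) = Mul(Add(33, Add(Mul(4, Mul(5, Pow(-4, -1))), -3)), 17) = Mul(Add(33, Add(Mul(4, Mul(5, Rational(-1, 4))), -3)), 17) = Mul(Add(33, Add(Mul(4, Rational(-5, 4)), -3)), 17) = Mul(Add(33, Add(-5, -3)), 17) = Mul(Add(33, -8), 17) = Mul(25, 17) = 425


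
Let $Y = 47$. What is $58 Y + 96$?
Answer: $2822$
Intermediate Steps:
$58 Y + 96 = 58 \cdot 47 + 96 = 2726 + 96 = 2822$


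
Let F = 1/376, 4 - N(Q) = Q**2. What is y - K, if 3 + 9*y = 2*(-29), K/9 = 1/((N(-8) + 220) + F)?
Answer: -3700277/541449 ≈ -6.8340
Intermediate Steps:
N(Q) = 4 - Q**2
F = 1/376 ≈ 0.0026596
K = 3384/60161 (K = 9/(((4 - 1*(-8)**2) + 220) + 1/376) = 9/(((4 - 1*64) + 220) + 1/376) = 9/(((4 - 64) + 220) + 1/376) = 9/((-60 + 220) + 1/376) = 9/(160 + 1/376) = 9/(60161/376) = 9*(376/60161) = 3384/60161 ≈ 0.056249)
y = -61/9 (y = -1/3 + (2*(-29))/9 = -1/3 + (1/9)*(-58) = -1/3 - 58/9 = -61/9 ≈ -6.7778)
y - K = -61/9 - 1*3384/60161 = -61/9 - 3384/60161 = -3700277/541449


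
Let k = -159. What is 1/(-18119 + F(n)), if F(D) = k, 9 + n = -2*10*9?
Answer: -1/18278 ≈ -5.4711e-5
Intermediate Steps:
n = -189 (n = -9 - 2*10*9 = -9 - 20*9 = -9 - 180 = -189)
F(D) = -159
1/(-18119 + F(n)) = 1/(-18119 - 159) = 1/(-18278) = -1/18278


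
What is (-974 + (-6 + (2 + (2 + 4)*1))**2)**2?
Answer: 940900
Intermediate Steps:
(-974 + (-6 + (2 + (2 + 4)*1))**2)**2 = (-974 + (-6 + (2 + 6*1))**2)**2 = (-974 + (-6 + (2 + 6))**2)**2 = (-974 + (-6 + 8)**2)**2 = (-974 + 2**2)**2 = (-974 + 4)**2 = (-970)**2 = 940900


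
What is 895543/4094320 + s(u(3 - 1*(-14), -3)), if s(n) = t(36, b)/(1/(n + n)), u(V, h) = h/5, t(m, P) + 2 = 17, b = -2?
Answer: -72802217/4094320 ≈ -17.781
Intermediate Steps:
t(m, P) = 15 (t(m, P) = -2 + 17 = 15)
u(V, h) = h/5 (u(V, h) = h*(1/5) = h/5)
s(n) = 30*n (s(n) = 15/(1/(n + n)) = 15/(1/(2*n)) = 15/((1/(2*n))) = 15*(2*n) = 30*n)
895543/4094320 + s(u(3 - 1*(-14), -3)) = 895543/4094320 + 30*((1/5)*(-3)) = 895543*(1/4094320) + 30*(-3/5) = 895543/4094320 - 18 = -72802217/4094320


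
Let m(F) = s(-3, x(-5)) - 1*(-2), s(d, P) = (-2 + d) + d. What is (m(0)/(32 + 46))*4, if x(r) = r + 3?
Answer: -4/13 ≈ -0.30769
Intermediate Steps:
x(r) = 3 + r
s(d, P) = -2 + 2*d
m(F) = -6 (m(F) = (-2 + 2*(-3)) - 1*(-2) = (-2 - 6) + 2 = -8 + 2 = -6)
(m(0)/(32 + 46))*4 = (-6/(32 + 46))*4 = (-6/78)*4 = ((1/78)*(-6))*4 = -1/13*4 = -4/13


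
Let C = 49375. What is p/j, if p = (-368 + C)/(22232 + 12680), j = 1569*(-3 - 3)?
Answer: -49007/328661568 ≈ -0.00014911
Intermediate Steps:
j = -9414 (j = 1569*(-6) = -9414)
p = 49007/34912 (p = (-368 + 49375)/(22232 + 12680) = 49007/34912 ≈ 1.4037)
p/j = (49007/34912)/(-9414) = (49007/34912)*(-1/9414) = -49007/328661568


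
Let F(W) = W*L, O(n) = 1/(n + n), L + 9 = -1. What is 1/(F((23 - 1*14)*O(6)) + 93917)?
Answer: 2/187819 ≈ 1.0649e-5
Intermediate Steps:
L = -10 (L = -9 - 1 = -10)
O(n) = 1/(2*n)
F(W) = -10*W (F(W) = W*(-10) = -10*W)
1/(F((23 - 1*14)*O(6)) + 93917) = 1/(-10*(23 - 1*14)*(1/2)/6 + 93917) = 1/(-10*(23 - 14)*(1/2)*(1/6) + 93917) = 1/(-90/12 + 93917) = 1/(-10*3/4 + 93917) = 1/(-15/2 + 93917) = 1/(187819/2) = 2/187819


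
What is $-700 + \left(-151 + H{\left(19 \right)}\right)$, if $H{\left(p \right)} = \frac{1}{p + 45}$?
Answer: $- \frac{54463}{64} \approx -850.98$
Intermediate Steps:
$H{\left(p \right)} = \frac{1}{45 + p}$
$-700 + \left(-151 + H{\left(19 \right)}\right) = -700 - \left(151 - \frac{1}{45 + 19}\right) = -700 - \left(151 - \frac{1}{64}\right) = -700 + \left(-151 + \frac{1}{64}\right) = -700 - \frac{9663}{64} = - \frac{54463}{64}$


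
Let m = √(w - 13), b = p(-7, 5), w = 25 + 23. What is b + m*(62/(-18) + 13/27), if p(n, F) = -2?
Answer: -2 - 80*√35/27 ≈ -19.529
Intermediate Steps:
w = 48
b = -2
m = √35 (m = √(48 - 13) = √35 ≈ 5.9161)
b + m*(62/(-18) + 13/27) = -2 + √35*(62/(-18) + 13/27) = -2 + √35*(62*(-1/18) + 13*(1/27)) = -2 + √35*(-31/9 + 13/27) = -2 + √35*(-80/27) = -2 - 80*√35/27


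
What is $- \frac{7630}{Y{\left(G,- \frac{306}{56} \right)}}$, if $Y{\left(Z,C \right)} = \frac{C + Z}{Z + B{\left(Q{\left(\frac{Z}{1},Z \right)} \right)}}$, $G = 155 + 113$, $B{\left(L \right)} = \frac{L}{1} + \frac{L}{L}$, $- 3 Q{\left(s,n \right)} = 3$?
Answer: $- \frac{57255520}{7351} \approx -7788.8$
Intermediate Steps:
$Q{\left(s,n \right)} = -1$ ($Q{\left(s,n \right)} = \left(- \frac{1}{3}\right) 3 = -1$)
$B{\left(L \right)} = 1 + L$ ($B{\left(L \right)} = L 1 + 1 = L + 1 = 1 + L$)
$G = 268$
$Y{\left(Z,C \right)} = \frac{C + Z}{Z}$ ($Y{\left(Z,C \right)} = \frac{C + Z}{Z + \left(1 - 1\right)} = \frac{C + Z}{Z + 0} = \frac{C + Z}{Z}$)
$- \frac{7630}{Y{\left(G,- \frac{306}{56} \right)}} = - \frac{7630}{\frac{1}{268} \left(- \frac{306}{56} + 268\right)} = - \frac{7630}{\frac{1}{268} \left(\left(-306\right) \frac{1}{56} + 268\right)} = - \frac{7630}{\frac{1}{268} \left(- \frac{153}{28} + 268\right)} = - \frac{7630}{\frac{1}{268} \cdot \frac{7351}{28}} = - \frac{7630}{\frac{7351}{7504}} = \left(-7630\right) \frac{7504}{7351} = - \frac{57255520}{7351}$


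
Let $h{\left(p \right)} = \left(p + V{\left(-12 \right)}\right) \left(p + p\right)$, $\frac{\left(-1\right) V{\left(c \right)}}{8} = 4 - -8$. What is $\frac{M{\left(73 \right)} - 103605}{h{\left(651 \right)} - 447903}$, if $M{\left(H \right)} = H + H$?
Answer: $- \frac{103459}{274707} \approx -0.37662$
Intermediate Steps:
$V{\left(c \right)} = -96$ ($V{\left(c \right)} = - 8 \left(4 - -8\right) = - 8 \left(4 + 8\right) = \left(-8\right) 12 = -96$)
$M{\left(H \right)} = 2 H$
$h{\left(p \right)} = 2 p \left(-96 + p\right)$ ($h{\left(p \right)} = \left(p - 96\right) \left(p + p\right) = \left(-96 + p\right) 2 p = 2 p \left(-96 + p\right)$)
$\frac{M{\left(73 \right)} - 103605}{h{\left(651 \right)} - 447903} = \frac{2 \cdot 73 - 103605}{2 \cdot 651 \left(-96 + 651\right) - 447903} = \frac{146 - 103605}{2 \cdot 651 \cdot 555 - 447903} = - \frac{103459}{722610 - 447903} = - \frac{103459}{274707}$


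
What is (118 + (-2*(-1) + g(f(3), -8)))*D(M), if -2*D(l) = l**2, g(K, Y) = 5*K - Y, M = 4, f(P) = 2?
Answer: -1104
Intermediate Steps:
g(K, Y) = -Y + 5*K
D(l) = -l**2/2
(118 + (-2*(-1) + g(f(3), -8)))*D(M) = (118 + (-2*(-1) + (-1*(-8) + 5*2)))*(-1/2*4**2) = (118 + (2 + (8 + 10)))*(-1/2*16) = (118 + (2 + 18))*(-8) = (118 + 20)*(-8) = 138*(-8) = -1104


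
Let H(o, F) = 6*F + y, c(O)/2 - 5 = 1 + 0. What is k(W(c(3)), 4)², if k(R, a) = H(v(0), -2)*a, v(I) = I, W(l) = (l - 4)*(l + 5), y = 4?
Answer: 1024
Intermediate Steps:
c(O) = 12 (c(O) = 10 + 2*(1 + 0) = 10 + 2*1 = 10 + 2 = 12)
W(l) = (-4 + l)*(5 + l)
H(o, F) = 4 + 6*F (H(o, F) = 6*F + 4 = 4 + 6*F)
k(R, a) = -8*a (k(R, a) = (4 + 6*(-2))*a = (4 - 12)*a = -8*a)
k(W(c(3)), 4)² = (-8*4)² = (-32)² = 1024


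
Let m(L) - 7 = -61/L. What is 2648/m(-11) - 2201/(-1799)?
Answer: 26352505/124131 ≈ 212.30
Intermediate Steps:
m(L) = 7 - 61/L
2648/m(-11) - 2201/(-1799) = 2648/(7 - 61/(-11)) - 2201/(-1799) = 2648/(7 - 61*(-1/11)) - 2201*(-1/1799) = 2648/(7 + 61/11) + 2201/1799 = 2648/(138/11) + 2201/1799 = 2648*(11/138) + 2201/1799 = 14564/69 + 2201/1799 = 26352505/124131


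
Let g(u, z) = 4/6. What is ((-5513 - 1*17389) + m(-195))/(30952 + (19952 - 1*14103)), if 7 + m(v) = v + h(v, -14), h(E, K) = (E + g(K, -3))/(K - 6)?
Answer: -1385657/2208060 ≈ -0.62755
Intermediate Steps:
g(u, z) = ⅔ (g(u, z) = 4*(⅙) = ⅔)
h(E, K) = (⅔ + E)/(-6 + K) (h(E, K) = (E + ⅔)/(K - 6) = (⅔ + E)/(-6 + K))
m(v) = -211/30 + 19*v/20 (m(v) = -7 + (v + (⅔ + v)/(-6 - 14)) = -7 + (v + (⅔ + v)/(-20)) = -7 + (v - (⅔ + v)/20) = -7 + (v + (-1/30 - v/20)) = -7 + (-1/30 + 19*v/20) = -211/30 + 19*v/20)
((-5513 - 1*17389) + m(-195))/(30952 + (19952 - 1*14103)) = ((-5513 - 1*17389) + (-211/30 + (19/20)*(-195)))/(30952 + (19952 - 1*14103)) = ((-5513 - 17389) + (-211/30 - 741/4))/(30952 + (19952 - 14103)) = (-22902 - 11537/60)/(30952 + 5849) = -1385657/60/36801 = -1385657/60*1/36801 = -1385657/2208060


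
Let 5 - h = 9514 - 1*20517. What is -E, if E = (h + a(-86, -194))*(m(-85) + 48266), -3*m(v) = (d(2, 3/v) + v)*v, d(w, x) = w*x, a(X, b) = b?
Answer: -1487649538/3 ≈ -4.9588e+8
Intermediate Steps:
h = 11008 (h = 5 - (9514 - 1*20517) = 5 - (9514 - 20517) = 5 - 1*(-11003) = 5 + 11003 = 11008)
m(v) = -v*(v + 6/v)/3 (m(v) = -(2*(3/v) + v)*v/3 = -(6/v + v)*v/3 = -(v + 6/v)*v/3 = -v*(v + 6/v)/3)
E = 1487649538/3 (E = (11008 - 194)*((-2 - 1/3*(-85)**2) + 48266) = 10814*((-2 - 1/3*7225) + 48266) = 10814*((-2 - 7225/3) + 48266) = 10814*(-7231/3 + 48266) = 10814*(137567/3) = 1487649538/3 ≈ 4.9588e+8)
-E = -1*1487649538/3 = -1487649538/3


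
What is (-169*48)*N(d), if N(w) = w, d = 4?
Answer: -32448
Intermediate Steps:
(-169*48)*N(d) = -169*48*4 = -8112*4 = -32448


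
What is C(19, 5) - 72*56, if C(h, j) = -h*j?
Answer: -4127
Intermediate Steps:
C(h, j) = -h*j
C(19, 5) - 72*56 = -1*19*5 - 72*56 = -95 - 4032 = -4127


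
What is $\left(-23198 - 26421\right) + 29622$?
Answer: $-19997$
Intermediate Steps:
$\left(-23198 - 26421\right) + 29622 = -49619 + 29622 = -19997$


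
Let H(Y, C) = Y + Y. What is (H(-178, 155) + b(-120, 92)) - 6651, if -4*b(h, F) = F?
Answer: -7030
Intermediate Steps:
b(h, F) = -F/4
H(Y, C) = 2*Y
(H(-178, 155) + b(-120, 92)) - 6651 = (2*(-178) - 1/4*92) - 6651 = (-356 - 23) - 6651 = -379 - 6651 = -7030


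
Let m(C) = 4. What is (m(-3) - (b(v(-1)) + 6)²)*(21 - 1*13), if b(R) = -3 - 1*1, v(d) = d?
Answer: 0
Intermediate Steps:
b(R) = -4 (b(R) = -3 - 1 = -4)
(m(-3) - (b(v(-1)) + 6)²)*(21 - 1*13) = (4 - (-4 + 6)²)*(21 - 1*13) = (4 - 1*2²)*(21 - 13) = (4 - 1*4)*8 = (4 - 4)*8 = 0*8 = 0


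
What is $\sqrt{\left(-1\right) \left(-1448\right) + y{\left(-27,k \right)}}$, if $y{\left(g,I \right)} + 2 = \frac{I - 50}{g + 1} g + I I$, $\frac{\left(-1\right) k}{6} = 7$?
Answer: $\frac{2 \sqrt{131586}}{13} \approx 55.807$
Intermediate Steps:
$k = -42$ ($k = \left(-6\right) 7 = -42$)
$y{\left(g,I \right)} = -2 + I^{2} + \frac{g \left(-50 + I\right)}{1 + g}$ ($y{\left(g,I \right)} = -2 + \left(\frac{I - 50}{g + 1} g + I I\right) = -2 + \left(\frac{-50 + I}{1 + g} g + I^{2}\right) = -2 + \left(\frac{g \left(-50 + I\right)}{1 + g} + I^{2}\right) = -2 + \left(I^{2} + \frac{g \left(-50 + I\right)}{1 + g}\right) = -2 + I^{2} + \frac{g \left(-50 + I\right)}{1 + g}$)
$\sqrt{\left(-1\right) \left(-1448\right) + y{\left(-27,k \right)}} = \sqrt{\left(-1\right) \left(-1448\right) + \frac{-2 + \left(-42\right)^{2} - -1404 - -1134 - 27 \left(-42\right)^{2}}{1 - 27}} = \sqrt{1448 + \frac{-2 + 1764 + 1404 + 1134 - 47628}{-26}} = \sqrt{1448 - \frac{-2 + 1764 + 1404 + 1134 - 47628}{26}} = \sqrt{1448 - - \frac{21664}{13}} = \sqrt{1448 + \frac{21664}{13}} = \sqrt{\frac{40488}{13}} = \frac{2 \sqrt{131586}}{13}$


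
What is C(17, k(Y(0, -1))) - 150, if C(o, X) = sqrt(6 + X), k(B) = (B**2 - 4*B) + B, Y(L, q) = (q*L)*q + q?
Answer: -150 + sqrt(10) ≈ -146.84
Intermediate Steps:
Y(L, q) = q + L*q**2 (Y(L, q) = (L*q)*q + q = L*q**2 + q = q + L*q**2)
k(B) = B**2 - 3*B
C(17, k(Y(0, -1))) - 150 = sqrt(6 + (-(1 + 0*(-1)))*(-3 - (1 + 0*(-1)))) - 150 = sqrt(6 + (-(1 + 0))*(-3 - (1 + 0))) - 150 = sqrt(6 + (-1*1)*(-3 - 1*1)) - 150 = sqrt(6 - (-3 - 1)) - 150 = sqrt(6 - 1*(-4)) - 150 = sqrt(6 + 4) - 150 = sqrt(10) - 150 = -150 + sqrt(10)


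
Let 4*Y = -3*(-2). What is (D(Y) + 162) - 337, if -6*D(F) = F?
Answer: -701/4 ≈ -175.25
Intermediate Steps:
Y = 3/2 (Y = (-3*(-2))/4 = (¼)*6 = 3/2 ≈ 1.5000)
D(F) = -F/6
(D(Y) + 162) - 337 = (-⅙*3/2 + 162) - 337 = (-¼ + 162) - 337 = 647/4 - 337 = -701/4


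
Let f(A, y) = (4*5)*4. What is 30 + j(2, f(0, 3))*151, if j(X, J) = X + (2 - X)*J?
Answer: 332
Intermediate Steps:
f(A, y) = 80 (f(A, y) = 20*4 = 80)
j(X, J) = X + J*(2 - X)
30 + j(2, f(0, 3))*151 = 30 + (2 + 2*80 - 1*80*2)*151 = 30 + (2 + 160 - 160)*151 = 30 + 2*151 = 30 + 302 = 332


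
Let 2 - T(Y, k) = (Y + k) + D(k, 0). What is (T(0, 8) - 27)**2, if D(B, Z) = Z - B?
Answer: 625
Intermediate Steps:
T(Y, k) = 2 - Y (T(Y, k) = 2 - ((Y + k) + (0 - k)) = 2 - ((Y + k) - k) = 2 - Y)
(T(0, 8) - 27)**2 = ((2 - 1*0) - 27)**2 = ((2 + 0) - 27)**2 = (2 - 27)**2 = (-25)**2 = 625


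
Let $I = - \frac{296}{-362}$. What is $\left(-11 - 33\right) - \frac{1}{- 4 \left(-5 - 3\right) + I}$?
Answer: $- \frac{261541}{5940} \approx -44.03$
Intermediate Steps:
$I = \frac{148}{181}$ ($I = \left(-296\right) \left(- \frac{1}{362}\right) = \frac{148}{181} \approx 0.81768$)
$\left(-11 - 33\right) - \frac{1}{- 4 \left(-5 - 3\right) + I} = \left(-11 - 33\right) - \frac{1}{- 4 \left(-5 - 3\right) + \frac{148}{181}} = -44 - \frac{1}{\left(-4\right) \left(-8\right) + \frac{148}{181}} = -44 - \frac{1}{32 + \frac{148}{181}} = -44 - \frac{1}{\frac{5940}{181}} = -44 - \frac{181}{5940} = - \frac{261541}{5940}$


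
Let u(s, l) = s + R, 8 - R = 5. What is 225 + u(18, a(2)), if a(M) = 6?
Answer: 246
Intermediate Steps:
R = 3 (R = 8 - 1*5 = 8 - 5 = 3)
u(s, l) = 3 + s (u(s, l) = s + 3 = 3 + s)
225 + u(18, a(2)) = 225 + (3 + 18) = 225 + 21 = 246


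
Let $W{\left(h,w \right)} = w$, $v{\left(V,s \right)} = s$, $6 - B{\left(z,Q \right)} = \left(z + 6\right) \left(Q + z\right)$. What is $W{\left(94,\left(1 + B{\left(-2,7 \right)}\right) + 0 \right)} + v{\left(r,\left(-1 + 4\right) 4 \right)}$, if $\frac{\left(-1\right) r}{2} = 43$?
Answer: $-1$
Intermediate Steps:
$B{\left(z,Q \right)} = 6 - \left(6 + z\right) \left(Q + z\right)$ ($B{\left(z,Q \right)} = 6 - \left(z + 6\right) \left(Q + z\right) = 6 - \left(6 + z\right) \left(Q + z\right)$)
$r = -86$ ($r = \left(-2\right) 43 = -86$)
$W{\left(94,\left(1 + B{\left(-2,7 \right)}\right) + 0 \right)} + v{\left(r,\left(-1 + 4\right) 4 \right)} = \left(\left(1 - \left(28 - 14\right)\right) + 0\right) + \left(-1 + 4\right) 4 = \left(\left(1 + \left(6 - 4 - 42 + 12 + 14\right)\right) + 0\right) + 3 \cdot 4 = \left(\left(1 + \left(6 - 4 - 42 + 12 + 14\right)\right) + 0\right) + 12 = \left(\left(1 - 14\right) + 0\right) + 12 = \left(-13 + 0\right) + 12 = -13 + 12 = -1$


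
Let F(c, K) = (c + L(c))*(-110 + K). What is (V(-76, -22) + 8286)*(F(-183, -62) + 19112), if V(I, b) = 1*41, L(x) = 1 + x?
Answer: 681914684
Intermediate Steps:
V(I, b) = 41
F(c, K) = (1 + 2*c)*(-110 + K) (F(c, K) = (c + (1 + c))*(-110 + K) = (1 + 2*c)*(-110 + K))
(V(-76, -22) + 8286)*(F(-183, -62) + 19112) = (41 + 8286)*((-110 - 62 - 220*(-183) + 2*(-62)*(-183)) + 19112) = 8327*((-110 - 62 + 40260 + 22692) + 19112) = 8327*(62780 + 19112) = 8327*81892 = 681914684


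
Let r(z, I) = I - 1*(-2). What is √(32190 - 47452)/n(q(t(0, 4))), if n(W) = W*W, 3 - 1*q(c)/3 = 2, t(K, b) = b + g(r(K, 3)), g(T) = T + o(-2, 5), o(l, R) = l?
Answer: I*√15262/9 ≈ 13.727*I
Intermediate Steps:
r(z, I) = 2 + I (r(z, I) = I + 2 = 2 + I)
g(T) = -2 + T (g(T) = T - 2 = -2 + T)
t(K, b) = 3 + b (t(K, b) = b + (-2 + (2 + 3)) = b + (-2 + 5) = b + 3 = 3 + b)
q(c) = 3 (q(c) = 9 - 3*2 = 9 - 6 = 3)
n(W) = W²
√(32190 - 47452)/n(q(t(0, 4))) = √(32190 - 47452)/(3²) = √(-15262)/9 = (I*√15262)*(⅑) = I*√15262/9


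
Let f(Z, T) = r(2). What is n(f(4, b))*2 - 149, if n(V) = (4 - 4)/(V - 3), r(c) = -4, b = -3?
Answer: -149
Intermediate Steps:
f(Z, T) = -4
n(V) = 0 (n(V) = 0/(-3 + V) = 0)
n(f(4, b))*2 - 149 = 0*2 - 149 = 0 - 149 = -149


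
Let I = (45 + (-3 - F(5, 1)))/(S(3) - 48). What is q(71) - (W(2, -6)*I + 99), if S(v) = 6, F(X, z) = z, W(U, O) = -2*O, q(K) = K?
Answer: -114/7 ≈ -16.286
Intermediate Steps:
I = -41/42 (I = (45 + (-3 - 1*1))/(6 - 48) = (45 + (-3 - 1))/(-42) = (45 - 4)*(-1/42) = 41*(-1/42) = -41/42 ≈ -0.97619)
q(71) - (W(2, -6)*I + 99) = 71 - (-2*(-6)*(-41/42) + 99) = 71 - (12*(-41/42) + 99) = 71 - (-82/7 + 99) = 71 - 1*611/7 = 71 - 611/7 = -114/7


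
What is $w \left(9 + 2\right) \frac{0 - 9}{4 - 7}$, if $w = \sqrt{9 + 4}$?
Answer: $33 \sqrt{13} \approx 118.98$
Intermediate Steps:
$w = \sqrt{13} \approx 3.6056$
$w \left(9 + 2\right) \frac{0 - 9}{4 - 7} = \sqrt{13} \left(9 + 2\right) \frac{0 - 9}{4 - 7} = \sqrt{13} \cdot 11 \left(- \frac{9}{-3}\right) = 11 \sqrt{13} \left(\left(-9\right) \left(- \frac{1}{3}\right)\right) = 11 \sqrt{13} \cdot 3 = 33 \sqrt{13}$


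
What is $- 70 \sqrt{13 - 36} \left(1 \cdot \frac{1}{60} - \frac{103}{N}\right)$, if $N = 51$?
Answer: $\frac{4767 i \sqrt{23}}{34} \approx 672.4 i$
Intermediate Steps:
$- 70 \sqrt{13 - 36} \left(1 \cdot \frac{1}{60} - \frac{103}{N}\right) = - 70 \sqrt{13 - 36} \left(1 \cdot \frac{1}{60} - \frac{103}{51}\right) = - 70 \sqrt{-23} \left(1 \cdot \frac{1}{60} - \frac{103}{51}\right) = - 70 i \sqrt{23} \left(\frac{1}{60} - \frac{103}{51}\right) = - 70 i \sqrt{23} \left(- \frac{681}{340}\right) = \frac{4767 i \sqrt{23}}{34}$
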